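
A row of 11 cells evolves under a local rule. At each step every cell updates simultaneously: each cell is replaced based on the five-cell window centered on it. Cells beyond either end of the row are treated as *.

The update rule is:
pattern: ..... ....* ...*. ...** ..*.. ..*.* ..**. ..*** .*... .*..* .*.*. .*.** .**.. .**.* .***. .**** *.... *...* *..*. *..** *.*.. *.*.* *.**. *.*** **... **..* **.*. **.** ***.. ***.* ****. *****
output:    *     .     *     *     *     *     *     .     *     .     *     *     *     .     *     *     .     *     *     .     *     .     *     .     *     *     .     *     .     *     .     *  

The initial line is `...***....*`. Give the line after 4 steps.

*.*.***.*.*

step 1: ***.*.*..*.
step 2: *.*..**.***
step 3: *.*..*.*.**
step 4: *.*.***.*.*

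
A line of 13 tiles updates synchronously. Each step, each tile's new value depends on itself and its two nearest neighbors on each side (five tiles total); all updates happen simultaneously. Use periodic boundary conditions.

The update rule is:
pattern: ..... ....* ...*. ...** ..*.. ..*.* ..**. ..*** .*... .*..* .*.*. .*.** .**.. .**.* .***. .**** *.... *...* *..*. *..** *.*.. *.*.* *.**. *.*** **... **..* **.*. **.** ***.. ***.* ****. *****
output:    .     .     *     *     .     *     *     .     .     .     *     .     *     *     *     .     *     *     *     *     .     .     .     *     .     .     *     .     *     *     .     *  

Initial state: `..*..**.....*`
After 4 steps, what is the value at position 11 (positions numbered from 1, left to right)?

.

.*..***.*..*.
*..*.***..*..
..**.***.*..*
.***.****..*.
position 11 holds .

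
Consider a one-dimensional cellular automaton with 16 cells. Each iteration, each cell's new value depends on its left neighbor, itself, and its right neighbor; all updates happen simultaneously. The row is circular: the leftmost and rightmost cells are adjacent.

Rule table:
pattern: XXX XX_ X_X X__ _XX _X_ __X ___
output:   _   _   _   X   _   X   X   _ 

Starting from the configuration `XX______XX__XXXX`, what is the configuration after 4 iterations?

iteration 1: __X____X__XX____
iteration 2: _XXX__XXXX__X___
iteration 3: X___XX____XXXX__
iteration 4: XX_X__X__X____XX

XX_X__X__X____XX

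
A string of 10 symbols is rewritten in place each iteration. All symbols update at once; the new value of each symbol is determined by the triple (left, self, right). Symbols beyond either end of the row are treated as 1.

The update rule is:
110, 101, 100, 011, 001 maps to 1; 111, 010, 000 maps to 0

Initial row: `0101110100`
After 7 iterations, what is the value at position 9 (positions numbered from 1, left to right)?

1011011011
1111111110
0000000011
1000000110
1100001111
0110011000
1111111101
position 9 holds 0

0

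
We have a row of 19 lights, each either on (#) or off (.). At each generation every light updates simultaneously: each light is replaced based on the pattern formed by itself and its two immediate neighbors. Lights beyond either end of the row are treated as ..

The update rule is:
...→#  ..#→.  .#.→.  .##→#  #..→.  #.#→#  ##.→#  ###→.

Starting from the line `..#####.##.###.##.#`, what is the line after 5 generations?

generation 1: #.#...######.#####.
generation 2: .#..#.#....###...#.
generation 3: .....#..##.#.#.#...
generation 4: ####....###.#.#..##
generation 5: #..#.##.#.##.#...##

#..#.##.#.##.#...##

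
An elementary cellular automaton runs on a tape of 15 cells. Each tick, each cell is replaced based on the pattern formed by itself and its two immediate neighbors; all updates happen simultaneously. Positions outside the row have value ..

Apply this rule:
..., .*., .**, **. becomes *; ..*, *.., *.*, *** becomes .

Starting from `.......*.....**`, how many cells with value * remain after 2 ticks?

******.*.***.**
*....*.*.*.*.**
count of *: 7

7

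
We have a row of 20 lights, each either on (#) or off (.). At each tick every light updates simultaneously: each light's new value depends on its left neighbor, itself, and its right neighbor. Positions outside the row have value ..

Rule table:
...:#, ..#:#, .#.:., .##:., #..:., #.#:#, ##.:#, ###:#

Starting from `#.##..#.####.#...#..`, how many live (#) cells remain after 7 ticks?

10

.#.#.#.#.####..##..#
#.#.#.#.#.###.#.#.#.
.#.#.#.#.#.###.#.#..
#.#.#.#.#.#.###.#..#
.#.#.#.#.#.#.###..#.
#.#.#.#.#.#.#.##.#..
.#.#.#.#.#.#.#.##..#
count of #: 10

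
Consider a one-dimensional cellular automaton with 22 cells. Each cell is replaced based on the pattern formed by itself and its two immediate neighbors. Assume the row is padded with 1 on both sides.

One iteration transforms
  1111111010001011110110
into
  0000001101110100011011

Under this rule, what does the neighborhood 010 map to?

At position 8 the neighborhood is 010; the next row has 0 there.

0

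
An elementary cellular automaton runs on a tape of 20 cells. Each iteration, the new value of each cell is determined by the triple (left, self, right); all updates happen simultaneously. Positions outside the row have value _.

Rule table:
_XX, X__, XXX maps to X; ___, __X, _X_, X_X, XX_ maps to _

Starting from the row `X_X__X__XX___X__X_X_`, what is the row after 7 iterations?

_________X______X___

iteration 1: ___X__X_X_X___X____X
iteration 2: ____X______X___X____
iteration 3: _____X______X___X___
iteration 4: ______X______X___X__
iteration 5: _______X______X___X_
iteration 6: ________X______X___X
iteration 7: _________X______X___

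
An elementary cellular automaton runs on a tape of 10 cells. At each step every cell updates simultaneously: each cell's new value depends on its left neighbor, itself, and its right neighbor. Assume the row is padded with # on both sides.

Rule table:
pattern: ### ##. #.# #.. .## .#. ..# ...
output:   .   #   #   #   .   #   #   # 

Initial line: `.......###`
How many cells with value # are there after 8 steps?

7

step 1: #######...
step 2: ......####
step 3: ######....
step 4: .....#####
step 5: #####.....
step 6: ....######
step 7: ####......
step 8: ...#######
count of #: 7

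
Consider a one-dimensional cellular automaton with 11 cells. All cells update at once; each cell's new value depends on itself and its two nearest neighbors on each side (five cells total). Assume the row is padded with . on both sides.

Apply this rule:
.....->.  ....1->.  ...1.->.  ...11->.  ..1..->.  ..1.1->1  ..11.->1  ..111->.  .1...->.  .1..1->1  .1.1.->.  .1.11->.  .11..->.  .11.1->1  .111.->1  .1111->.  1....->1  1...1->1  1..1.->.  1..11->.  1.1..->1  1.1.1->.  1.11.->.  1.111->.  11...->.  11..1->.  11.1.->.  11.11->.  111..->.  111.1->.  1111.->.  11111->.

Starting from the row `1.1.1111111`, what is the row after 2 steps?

..1........

1..........
..1........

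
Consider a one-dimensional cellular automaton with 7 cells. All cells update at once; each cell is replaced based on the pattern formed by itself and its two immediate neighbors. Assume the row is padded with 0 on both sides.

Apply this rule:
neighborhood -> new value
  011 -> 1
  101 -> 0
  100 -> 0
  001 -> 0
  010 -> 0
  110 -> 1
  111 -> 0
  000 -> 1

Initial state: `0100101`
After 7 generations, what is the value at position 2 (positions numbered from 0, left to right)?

1

0000000
1111111
1000001
0011100
1010101
0000000  (repeats generation 1; period 5)
generation 7: 1111111
position 2 holds 1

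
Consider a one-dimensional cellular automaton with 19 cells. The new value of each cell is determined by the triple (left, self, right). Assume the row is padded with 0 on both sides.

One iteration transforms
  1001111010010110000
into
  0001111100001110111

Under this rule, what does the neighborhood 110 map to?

At position 6 the neighborhood is 110; the next row has 1 there.

1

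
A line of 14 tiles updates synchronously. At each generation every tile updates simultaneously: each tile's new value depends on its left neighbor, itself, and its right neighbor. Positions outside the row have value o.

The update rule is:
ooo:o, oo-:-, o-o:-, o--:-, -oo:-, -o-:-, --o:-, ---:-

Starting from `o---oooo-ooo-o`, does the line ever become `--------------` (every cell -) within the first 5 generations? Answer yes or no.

yes

-----oo---o---
--------------
all cells are - at generation 2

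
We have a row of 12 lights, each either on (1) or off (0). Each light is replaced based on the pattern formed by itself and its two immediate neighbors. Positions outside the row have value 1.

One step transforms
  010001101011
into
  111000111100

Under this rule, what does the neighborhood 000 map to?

At position 3 the neighborhood is 000; the next row has 0 there.

0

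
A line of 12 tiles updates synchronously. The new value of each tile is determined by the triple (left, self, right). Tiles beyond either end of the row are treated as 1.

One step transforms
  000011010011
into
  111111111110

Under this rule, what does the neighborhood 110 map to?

1

At position 5 the neighborhood is 110; the next row has 1 there.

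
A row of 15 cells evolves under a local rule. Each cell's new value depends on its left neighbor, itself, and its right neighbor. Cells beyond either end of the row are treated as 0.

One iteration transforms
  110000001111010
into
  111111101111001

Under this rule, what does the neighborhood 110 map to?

At position 1 the neighborhood is 110; the next row has 1 there.

1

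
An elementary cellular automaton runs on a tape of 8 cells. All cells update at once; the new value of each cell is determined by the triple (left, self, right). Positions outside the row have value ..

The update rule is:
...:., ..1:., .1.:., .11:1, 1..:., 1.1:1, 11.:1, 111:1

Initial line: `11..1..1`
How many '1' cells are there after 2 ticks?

tick 1: 11......
tick 2: 11......
count of 1: 2

2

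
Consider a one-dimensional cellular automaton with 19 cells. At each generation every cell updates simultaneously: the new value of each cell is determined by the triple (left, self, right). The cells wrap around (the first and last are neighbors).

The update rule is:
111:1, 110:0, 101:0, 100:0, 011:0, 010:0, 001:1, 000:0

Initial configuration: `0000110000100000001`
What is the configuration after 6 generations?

0001000001000000010
0010000010000000100
0100000100000001000
1000001000000010000
0000010000000100001
0000100000001000010

0000100000001000010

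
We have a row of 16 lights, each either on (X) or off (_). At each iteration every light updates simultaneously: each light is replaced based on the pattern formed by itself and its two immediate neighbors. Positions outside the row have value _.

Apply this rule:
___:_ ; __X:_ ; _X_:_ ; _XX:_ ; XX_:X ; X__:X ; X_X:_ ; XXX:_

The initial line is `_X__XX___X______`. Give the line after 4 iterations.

_____X__XX___X__

iteration 1: __X__XX___X_____
iteration 2: ___X__XX___X____
iteration 3: ____X__XX___X___
iteration 4: _____X__XX___X__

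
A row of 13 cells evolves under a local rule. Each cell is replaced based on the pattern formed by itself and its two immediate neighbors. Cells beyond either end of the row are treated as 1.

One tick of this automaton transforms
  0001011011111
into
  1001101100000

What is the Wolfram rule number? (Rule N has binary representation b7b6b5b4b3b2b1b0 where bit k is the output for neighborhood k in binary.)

116

position 9: 111 → 0  (bit 7 = 0)
position 6: 110 → 1  (bit 6 = 1)
position 4: 101 → 1  (bit 5 = 1)
position 0: 100 → 1  (bit 4 = 1)
position 5: 011 → 0  (bit 3 = 0)
position 3: 010 → 1  (bit 2 = 1)
position 2: 001 → 0  (bit 1 = 0)
position 1: 000 → 0  (bit 0 = 0)
bits b7..b0 = 01110100 = 116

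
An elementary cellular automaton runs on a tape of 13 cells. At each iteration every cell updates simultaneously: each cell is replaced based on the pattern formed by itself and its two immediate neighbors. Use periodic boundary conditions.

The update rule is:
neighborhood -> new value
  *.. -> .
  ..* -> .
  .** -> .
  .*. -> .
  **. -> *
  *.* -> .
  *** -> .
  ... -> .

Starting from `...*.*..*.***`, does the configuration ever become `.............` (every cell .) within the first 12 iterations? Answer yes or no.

iteration 1: ............*
iteration 2: .............
all cells are . at iteration 2

yes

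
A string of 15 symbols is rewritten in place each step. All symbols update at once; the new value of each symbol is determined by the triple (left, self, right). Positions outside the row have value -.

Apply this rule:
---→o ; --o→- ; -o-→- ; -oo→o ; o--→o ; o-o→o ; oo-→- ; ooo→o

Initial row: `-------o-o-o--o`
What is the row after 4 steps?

ooo-o-o-o--oo-o

oooooo--o-o-o--
ooooo-o--o-o-oo
oooo-o-o--o-oo-
ooo-o-o-o--oo-o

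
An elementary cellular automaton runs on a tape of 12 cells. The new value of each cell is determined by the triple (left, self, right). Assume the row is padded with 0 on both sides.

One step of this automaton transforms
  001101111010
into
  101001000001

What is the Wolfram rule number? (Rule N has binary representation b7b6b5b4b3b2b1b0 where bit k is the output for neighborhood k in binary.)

position 6: 111 → 0  (bit 7 = 0)
position 3: 110 → 0  (bit 6 = 0)
position 4: 101 → 0  (bit 5 = 0)
position 11: 100 → 1  (bit 4 = 1)
position 2: 011 → 1  (bit 3 = 1)
position 10: 010 → 0  (bit 2 = 0)
position 1: 001 → 0  (bit 1 = 0)
position 0: 000 → 1  (bit 0 = 1)
bits b7..b0 = 00011001 = 25

25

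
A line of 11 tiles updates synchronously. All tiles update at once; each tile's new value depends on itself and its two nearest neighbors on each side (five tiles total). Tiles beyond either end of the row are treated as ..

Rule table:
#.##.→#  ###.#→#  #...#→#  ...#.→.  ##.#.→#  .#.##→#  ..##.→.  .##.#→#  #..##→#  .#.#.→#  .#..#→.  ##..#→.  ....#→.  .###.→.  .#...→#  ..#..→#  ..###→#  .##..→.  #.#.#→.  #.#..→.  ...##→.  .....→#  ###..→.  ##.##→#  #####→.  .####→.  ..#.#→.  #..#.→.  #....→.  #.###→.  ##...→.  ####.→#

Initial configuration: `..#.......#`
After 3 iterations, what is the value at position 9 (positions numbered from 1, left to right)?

..##.###..#
...##.....#
#......#..#
position 9 holds .

.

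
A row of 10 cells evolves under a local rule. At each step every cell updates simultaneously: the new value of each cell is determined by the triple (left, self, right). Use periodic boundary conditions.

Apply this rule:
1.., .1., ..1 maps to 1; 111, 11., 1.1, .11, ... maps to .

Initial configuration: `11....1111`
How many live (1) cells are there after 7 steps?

2

..1..1....
.111111...
1......1..
11....1111  (repeats step 0; period 4)
step 7: 1......1..
count of 1: 2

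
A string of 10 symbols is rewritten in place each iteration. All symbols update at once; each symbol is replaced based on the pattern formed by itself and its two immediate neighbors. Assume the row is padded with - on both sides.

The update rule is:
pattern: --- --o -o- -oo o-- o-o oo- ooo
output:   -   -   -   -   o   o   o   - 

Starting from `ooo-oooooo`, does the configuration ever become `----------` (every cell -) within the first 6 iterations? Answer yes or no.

no

--oo-----o
---oo-----
----oo----
-----oo---
------oo--
-------oo-
iteration 6 is -------oo-, still not uniform -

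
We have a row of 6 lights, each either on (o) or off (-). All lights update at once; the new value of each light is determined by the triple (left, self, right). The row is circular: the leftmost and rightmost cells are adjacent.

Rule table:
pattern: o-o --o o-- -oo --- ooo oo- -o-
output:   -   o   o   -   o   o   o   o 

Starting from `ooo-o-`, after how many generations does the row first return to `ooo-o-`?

-oo-o-
o-o-oo
o-o--o
o-ooo-
o--oo-
ooo-o-

6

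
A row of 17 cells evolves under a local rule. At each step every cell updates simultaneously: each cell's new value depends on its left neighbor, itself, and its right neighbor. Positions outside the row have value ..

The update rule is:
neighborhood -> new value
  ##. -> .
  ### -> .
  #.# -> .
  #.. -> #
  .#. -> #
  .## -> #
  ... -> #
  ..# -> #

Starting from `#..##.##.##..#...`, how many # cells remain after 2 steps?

8

step 1: ####..#..#.######
step 2: #...######.#.....
count of #: 8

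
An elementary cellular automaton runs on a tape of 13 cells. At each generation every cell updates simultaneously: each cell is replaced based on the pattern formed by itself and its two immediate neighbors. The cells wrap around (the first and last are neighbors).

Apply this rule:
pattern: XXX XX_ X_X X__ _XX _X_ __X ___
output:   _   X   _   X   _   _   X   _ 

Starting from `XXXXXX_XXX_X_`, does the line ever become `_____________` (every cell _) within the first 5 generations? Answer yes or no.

_____X___X___
____X_X_X_X__
___X_______X_
__X_X_____X_X
XX___X___X___
generation 5 is XX___X___X___, still not uniform _

no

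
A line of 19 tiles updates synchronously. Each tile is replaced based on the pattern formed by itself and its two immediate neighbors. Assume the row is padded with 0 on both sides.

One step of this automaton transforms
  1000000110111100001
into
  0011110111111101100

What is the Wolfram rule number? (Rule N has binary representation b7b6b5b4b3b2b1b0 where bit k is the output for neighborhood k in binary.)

position 11: 111 → 1  (bit 7 = 1)
position 8: 110 → 1  (bit 6 = 1)
position 9: 101 → 1  (bit 5 = 1)
position 1: 100 → 0  (bit 4 = 0)
position 7: 011 → 1  (bit 3 = 1)
position 0: 010 → 0  (bit 2 = 0)
position 6: 001 → 0  (bit 1 = 0)
position 2: 000 → 1  (bit 0 = 1)
bits b7..b0 = 11101001 = 233

233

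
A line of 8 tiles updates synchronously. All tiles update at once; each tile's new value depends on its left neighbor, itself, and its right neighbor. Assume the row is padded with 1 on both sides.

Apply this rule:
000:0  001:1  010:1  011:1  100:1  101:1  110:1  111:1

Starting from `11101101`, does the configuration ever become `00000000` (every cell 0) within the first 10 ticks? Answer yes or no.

11111111
11111111  (fixed point — unchanged through tick 10)
tick 10 is 11111111, still not uniform 0

no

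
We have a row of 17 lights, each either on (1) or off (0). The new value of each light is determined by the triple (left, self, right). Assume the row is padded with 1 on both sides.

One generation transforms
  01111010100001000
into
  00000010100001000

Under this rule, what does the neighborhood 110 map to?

At position 4 the neighborhood is 110; the next row has 0 there.

0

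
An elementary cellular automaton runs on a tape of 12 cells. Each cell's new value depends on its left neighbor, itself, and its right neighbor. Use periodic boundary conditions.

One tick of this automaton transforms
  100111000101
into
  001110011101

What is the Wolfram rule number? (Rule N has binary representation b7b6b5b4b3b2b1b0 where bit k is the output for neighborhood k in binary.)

143

position 4: 111 → 1  (bit 7 = 1)
position 0: 110 → 0  (bit 6 = 0)
position 10: 101 → 0  (bit 5 = 0)
position 1: 100 → 0  (bit 4 = 0)
position 3: 011 → 1  (bit 3 = 1)
position 9: 010 → 1  (bit 2 = 1)
position 2: 001 → 1  (bit 1 = 1)
position 7: 000 → 1  (bit 0 = 1)
bits b7..b0 = 10001111 = 143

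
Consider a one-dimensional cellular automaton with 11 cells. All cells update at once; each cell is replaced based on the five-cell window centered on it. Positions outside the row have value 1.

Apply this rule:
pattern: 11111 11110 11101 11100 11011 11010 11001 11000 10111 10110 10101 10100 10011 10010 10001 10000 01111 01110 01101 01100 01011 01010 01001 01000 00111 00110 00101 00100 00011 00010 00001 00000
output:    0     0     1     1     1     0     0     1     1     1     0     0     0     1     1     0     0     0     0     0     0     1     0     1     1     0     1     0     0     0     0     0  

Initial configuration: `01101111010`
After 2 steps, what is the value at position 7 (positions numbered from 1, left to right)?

1

step 1: 11011001000
step 2: 01110010110
position 7 holds 1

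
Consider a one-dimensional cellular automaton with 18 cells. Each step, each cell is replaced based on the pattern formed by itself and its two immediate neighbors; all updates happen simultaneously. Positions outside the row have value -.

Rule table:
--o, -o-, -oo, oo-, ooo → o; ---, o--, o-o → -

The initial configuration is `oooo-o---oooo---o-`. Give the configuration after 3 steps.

step 1: oooo-o--ooooo--oo-
step 2: oooo-o-oooooo-ooo-
step 3: oooo-o-oooooo-ooo-

oooo-o-oooooo-ooo-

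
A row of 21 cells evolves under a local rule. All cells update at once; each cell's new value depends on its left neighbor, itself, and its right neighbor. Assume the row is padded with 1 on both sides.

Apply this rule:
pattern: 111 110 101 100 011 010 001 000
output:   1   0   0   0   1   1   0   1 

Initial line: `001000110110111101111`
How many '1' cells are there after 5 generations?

10

generation 1: 001010100100111001111
generation 2: 001010100100110001111
generation 3: 001010100100100101111
generation 4: 001010100100100101111  (fixed point — unchanged through generation 5)
count of 1: 10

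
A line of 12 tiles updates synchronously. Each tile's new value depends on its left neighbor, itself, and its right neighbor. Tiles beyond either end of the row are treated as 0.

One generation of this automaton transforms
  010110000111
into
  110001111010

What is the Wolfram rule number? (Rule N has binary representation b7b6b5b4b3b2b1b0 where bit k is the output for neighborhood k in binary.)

position 10: 111 → 1  (bit 7 = 1)
position 4: 110 → 0  (bit 6 = 0)
position 2: 101 → 0  (bit 5 = 0)
position 5: 100 → 1  (bit 4 = 1)
position 3: 011 → 0  (bit 3 = 0)
position 1: 010 → 1  (bit 2 = 1)
position 0: 001 → 1  (bit 1 = 1)
position 6: 000 → 1  (bit 0 = 1)
bits b7..b0 = 10010111 = 151

151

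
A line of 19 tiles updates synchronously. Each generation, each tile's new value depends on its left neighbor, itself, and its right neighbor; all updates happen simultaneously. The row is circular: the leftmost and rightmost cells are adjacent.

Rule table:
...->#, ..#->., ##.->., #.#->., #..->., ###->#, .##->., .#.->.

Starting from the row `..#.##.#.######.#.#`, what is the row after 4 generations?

..........####.....
#########..##..####
########........###
#######..######..##

#######..######..##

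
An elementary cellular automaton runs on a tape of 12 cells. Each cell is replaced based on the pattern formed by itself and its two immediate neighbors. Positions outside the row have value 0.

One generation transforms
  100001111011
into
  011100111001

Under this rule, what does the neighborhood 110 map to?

At position 8 the neighborhood is 110; the next row has 1 there.

1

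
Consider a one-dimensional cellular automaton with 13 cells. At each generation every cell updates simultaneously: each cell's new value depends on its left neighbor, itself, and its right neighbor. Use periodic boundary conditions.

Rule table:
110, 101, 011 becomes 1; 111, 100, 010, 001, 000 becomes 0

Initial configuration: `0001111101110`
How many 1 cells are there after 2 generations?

0001000111010
0000000101100
count of 1: 3

3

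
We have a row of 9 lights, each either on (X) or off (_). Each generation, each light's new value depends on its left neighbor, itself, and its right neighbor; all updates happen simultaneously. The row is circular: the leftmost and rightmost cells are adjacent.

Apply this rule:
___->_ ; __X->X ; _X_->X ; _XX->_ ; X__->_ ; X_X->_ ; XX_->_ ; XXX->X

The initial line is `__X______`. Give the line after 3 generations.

_XX______
X________
X_______X

X_______X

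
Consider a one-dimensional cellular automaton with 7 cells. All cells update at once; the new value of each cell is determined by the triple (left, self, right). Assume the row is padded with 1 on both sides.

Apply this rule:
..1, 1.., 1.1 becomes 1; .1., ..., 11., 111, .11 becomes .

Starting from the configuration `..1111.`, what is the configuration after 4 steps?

..1..1.

11....1
..1..1.
11.11.1
..1..1.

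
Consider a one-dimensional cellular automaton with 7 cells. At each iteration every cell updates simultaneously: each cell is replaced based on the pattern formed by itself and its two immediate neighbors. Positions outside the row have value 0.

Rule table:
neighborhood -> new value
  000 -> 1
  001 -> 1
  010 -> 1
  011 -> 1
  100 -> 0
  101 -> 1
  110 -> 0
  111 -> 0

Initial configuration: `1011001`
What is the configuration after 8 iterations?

1110011
1000110
1011100
1110001
1000111
1011100  (repeats iteration 3; period 3)
iteration 8: 1000111

1000111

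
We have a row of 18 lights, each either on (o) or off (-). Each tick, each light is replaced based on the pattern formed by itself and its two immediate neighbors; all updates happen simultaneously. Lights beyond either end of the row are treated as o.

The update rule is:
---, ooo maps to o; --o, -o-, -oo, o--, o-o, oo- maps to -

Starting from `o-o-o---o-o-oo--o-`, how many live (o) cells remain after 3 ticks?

------o-----------
-oooo---ooooooooo-
--oo--o--ooooooo--
count of o: 10

10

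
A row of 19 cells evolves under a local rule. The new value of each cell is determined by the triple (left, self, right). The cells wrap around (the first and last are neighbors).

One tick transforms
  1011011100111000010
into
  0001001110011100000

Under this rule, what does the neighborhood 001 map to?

0

At position 9 the neighborhood is 001; the next row has 0 there.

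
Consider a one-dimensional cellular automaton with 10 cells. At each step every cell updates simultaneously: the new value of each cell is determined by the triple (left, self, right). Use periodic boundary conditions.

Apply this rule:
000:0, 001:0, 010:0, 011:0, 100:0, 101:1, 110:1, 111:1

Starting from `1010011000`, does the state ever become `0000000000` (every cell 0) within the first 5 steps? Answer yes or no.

step 1: 0100001000
step 2: 0000000000
all cells are 0 at step 2

yes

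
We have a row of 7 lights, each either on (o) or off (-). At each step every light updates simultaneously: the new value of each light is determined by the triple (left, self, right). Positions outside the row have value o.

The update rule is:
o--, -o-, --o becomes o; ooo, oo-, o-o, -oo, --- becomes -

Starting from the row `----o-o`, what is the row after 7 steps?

--o-o--

o--oo--
-oo--oo
---oo--
o-o--oo
--ooo--
oo---oo
--o-o--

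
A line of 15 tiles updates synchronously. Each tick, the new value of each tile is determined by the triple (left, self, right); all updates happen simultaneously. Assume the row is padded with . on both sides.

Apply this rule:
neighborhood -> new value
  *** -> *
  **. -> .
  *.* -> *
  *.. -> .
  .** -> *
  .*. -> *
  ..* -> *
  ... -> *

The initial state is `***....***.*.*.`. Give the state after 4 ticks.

******.****..**

tick 1: **..*****.****.
tick 2: *..*****.****..
tick 3: *.*****.****..*
tick 4: ******.****..**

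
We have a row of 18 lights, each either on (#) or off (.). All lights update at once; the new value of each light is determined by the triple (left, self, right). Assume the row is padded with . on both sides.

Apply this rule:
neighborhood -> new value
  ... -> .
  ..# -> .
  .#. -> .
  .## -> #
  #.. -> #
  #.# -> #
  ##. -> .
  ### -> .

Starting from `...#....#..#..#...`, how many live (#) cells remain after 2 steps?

step 1: ....#....#..#..#..
step 2: .....#....#..#..#.
count of #: 4

4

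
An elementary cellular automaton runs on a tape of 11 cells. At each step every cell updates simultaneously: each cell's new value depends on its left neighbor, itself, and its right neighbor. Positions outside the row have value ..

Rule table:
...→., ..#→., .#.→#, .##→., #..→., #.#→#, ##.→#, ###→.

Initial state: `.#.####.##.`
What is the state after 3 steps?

step 1: .##...##.#.
step 2: ..#....###.
step 3: ..#......#.

..#......#.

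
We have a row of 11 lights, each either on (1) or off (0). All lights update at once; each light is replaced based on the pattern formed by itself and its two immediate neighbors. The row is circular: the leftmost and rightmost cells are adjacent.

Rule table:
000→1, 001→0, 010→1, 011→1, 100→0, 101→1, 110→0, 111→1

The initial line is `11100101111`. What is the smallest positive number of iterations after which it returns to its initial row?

22

11000111111
10010111111
00011111111
01011111110
01111111100
01111111001
11111110001
11111100101
11111000111
11110010111
11100011111
11001011111
10001111111
00101111111
00111111110
10111111100
11111111000
11111110010
11111100011
11111001011
11110001111
11100101111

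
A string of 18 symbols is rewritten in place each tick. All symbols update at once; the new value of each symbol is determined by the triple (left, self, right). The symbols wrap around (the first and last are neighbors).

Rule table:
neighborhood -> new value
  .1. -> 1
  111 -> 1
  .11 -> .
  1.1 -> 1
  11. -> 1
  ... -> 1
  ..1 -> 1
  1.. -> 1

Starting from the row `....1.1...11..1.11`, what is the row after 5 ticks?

1111111111.11111.1
11111111111.11111.
.11111111111.11111
1.11111111111.1111
11.11111111111.111

11.11111111111.111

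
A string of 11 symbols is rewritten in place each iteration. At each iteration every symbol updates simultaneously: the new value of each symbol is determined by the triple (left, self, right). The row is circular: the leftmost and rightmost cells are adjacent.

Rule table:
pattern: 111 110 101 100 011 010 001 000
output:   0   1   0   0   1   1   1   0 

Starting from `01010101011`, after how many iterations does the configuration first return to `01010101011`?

1

01010101011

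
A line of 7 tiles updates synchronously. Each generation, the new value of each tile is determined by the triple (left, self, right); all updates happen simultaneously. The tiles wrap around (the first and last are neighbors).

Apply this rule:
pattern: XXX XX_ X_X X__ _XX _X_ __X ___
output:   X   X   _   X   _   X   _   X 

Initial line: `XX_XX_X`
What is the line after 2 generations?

generation 1: XX__X__
generation 2: _XX_XX_

_XX_XX_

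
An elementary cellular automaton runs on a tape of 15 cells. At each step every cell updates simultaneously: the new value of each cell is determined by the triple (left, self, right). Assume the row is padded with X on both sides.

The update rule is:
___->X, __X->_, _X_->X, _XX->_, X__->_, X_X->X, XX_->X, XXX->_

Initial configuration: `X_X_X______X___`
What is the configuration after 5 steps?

XXXXX_XXXX_X_X_
____XX___XXXXXX
_XX__X_X_______
X_X__XXX_XXXXX_
XXX____XX____XX

XXX____XX____XX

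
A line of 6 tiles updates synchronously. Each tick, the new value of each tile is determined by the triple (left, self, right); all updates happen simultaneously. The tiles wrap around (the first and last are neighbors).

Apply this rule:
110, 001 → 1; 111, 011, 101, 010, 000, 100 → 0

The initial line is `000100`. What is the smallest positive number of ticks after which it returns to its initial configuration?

001000
010000
100000
000001
000010
000100

6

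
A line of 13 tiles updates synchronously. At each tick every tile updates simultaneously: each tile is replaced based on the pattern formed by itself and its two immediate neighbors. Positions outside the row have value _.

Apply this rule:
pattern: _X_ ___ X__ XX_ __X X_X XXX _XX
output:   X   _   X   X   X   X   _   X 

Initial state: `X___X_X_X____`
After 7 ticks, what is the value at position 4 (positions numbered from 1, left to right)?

tick 1: XX_XXXXXXX___
tick 2: XXXX_____XX__
tick 3: X__XX___XXXX_
tick 4: XXXXXX_XX__XX
tick 5: X____XXXXXXXX
tick 6: XX__XX______X
tick 7: XXXXXXX____XX
position 4 holds X

X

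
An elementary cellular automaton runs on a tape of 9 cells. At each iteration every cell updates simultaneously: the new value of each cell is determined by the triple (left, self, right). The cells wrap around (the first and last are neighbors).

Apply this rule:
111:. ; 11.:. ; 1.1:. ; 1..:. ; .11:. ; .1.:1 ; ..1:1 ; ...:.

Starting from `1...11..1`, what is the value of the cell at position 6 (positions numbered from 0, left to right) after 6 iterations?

...1...1.
..11..11.
.1...1...
11..11...
...1....1
..11...11
position 6 holds .

.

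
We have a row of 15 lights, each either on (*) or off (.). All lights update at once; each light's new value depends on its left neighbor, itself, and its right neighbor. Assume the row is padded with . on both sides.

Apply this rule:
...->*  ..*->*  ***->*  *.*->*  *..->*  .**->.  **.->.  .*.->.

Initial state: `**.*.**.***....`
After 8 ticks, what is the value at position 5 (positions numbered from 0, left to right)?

..*.*..*.*.****
**.*.**.*.*.**.
..*.*..*.*.*..*
**.*.**.*.*.**.  (repeats tick 2; period 2)
tick 8: **.*.**.*.*.**.
position 5 holds *

*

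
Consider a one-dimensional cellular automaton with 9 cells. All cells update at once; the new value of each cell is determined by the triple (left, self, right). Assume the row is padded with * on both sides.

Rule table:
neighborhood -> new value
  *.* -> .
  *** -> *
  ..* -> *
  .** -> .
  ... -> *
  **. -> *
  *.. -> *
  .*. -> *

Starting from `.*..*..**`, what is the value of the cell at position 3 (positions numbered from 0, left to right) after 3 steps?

*

.******.*
..*****..
**.******
position 3 holds *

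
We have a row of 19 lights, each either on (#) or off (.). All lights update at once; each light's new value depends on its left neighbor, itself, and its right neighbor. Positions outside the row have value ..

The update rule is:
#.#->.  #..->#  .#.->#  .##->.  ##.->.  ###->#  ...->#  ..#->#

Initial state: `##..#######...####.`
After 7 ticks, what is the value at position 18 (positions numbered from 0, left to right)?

#

..##.#####.###.##.#
##....###...#.....#
..####.#.##########
##.##..#..########.
.....#####.######.#
#####.###...####..#
.###...#.###.##.###
position 18 holds #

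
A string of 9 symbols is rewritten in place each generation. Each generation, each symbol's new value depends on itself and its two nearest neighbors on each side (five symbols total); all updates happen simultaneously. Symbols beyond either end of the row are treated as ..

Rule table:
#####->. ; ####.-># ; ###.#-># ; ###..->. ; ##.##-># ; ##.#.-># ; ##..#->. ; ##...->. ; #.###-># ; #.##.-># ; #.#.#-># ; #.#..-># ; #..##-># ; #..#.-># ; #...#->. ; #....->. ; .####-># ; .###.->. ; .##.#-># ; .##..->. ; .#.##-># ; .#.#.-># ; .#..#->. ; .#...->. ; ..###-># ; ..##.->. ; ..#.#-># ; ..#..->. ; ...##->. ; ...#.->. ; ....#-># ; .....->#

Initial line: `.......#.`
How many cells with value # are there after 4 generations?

######...
##..#...#
...#.....
##....###
count of #: 5

5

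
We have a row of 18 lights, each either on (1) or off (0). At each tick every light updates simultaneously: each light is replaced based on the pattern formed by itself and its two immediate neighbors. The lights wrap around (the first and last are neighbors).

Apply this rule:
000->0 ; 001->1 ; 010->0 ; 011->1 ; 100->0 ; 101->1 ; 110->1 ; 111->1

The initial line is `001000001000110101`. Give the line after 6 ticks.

010000010001111010
100000100011111100
000001000111111101
000010001111111110
000100011111111110
001000111111111110

001000111111111110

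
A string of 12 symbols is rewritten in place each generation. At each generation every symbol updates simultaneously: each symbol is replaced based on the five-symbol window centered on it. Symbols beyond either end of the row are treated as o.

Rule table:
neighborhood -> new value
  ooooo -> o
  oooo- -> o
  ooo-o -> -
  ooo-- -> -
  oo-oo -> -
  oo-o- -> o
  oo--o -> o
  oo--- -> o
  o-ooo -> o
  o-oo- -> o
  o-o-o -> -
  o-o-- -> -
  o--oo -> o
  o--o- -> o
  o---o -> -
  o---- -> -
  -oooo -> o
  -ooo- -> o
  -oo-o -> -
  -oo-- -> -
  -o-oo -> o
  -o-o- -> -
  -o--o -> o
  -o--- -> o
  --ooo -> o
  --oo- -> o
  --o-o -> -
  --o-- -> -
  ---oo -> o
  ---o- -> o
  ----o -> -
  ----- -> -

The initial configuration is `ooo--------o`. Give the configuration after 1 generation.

oo-o------oo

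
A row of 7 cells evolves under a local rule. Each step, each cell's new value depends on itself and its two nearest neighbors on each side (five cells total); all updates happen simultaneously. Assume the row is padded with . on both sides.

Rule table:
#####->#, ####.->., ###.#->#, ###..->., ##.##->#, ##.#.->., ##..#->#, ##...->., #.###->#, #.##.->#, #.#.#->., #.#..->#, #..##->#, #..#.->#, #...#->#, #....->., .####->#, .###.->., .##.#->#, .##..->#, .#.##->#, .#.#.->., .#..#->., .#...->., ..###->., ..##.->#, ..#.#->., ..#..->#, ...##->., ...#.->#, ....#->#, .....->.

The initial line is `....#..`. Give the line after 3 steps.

step 1: ..###..
step 2: #......
step 3: #......

#......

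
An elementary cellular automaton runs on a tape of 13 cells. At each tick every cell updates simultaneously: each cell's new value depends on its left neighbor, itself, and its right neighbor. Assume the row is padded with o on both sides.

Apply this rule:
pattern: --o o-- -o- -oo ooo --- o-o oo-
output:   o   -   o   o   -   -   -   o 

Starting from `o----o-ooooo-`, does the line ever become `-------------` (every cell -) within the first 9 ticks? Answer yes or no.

tick 1: o---oo-o---o-
tick 2: o--ooo-o--oo-
tick 3: o-oo-o-o-ooo-
tick 4: o-oo-o-o-o-o-
tick 5: o-oo-o-o-o-o-  (fixed point — unchanged through tick 9)
tick 9 is o-oo-o-o-o-o-, still not uniform -

no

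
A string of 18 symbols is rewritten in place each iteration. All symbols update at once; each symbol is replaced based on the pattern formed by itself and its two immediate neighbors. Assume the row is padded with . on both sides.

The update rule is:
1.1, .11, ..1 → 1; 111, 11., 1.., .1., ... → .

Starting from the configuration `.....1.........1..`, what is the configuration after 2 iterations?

...1.........1....

iteration 1: ....1.........1...
iteration 2: ...1.........1....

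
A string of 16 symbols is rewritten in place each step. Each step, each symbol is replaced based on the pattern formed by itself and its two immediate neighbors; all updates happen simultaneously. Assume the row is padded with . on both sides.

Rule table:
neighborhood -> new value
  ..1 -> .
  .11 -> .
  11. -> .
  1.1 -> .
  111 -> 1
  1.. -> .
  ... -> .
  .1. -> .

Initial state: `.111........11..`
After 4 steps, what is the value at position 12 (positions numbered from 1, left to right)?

..1.............
................
................  (fixed point — unchanged through step 4)
position 12 holds .

.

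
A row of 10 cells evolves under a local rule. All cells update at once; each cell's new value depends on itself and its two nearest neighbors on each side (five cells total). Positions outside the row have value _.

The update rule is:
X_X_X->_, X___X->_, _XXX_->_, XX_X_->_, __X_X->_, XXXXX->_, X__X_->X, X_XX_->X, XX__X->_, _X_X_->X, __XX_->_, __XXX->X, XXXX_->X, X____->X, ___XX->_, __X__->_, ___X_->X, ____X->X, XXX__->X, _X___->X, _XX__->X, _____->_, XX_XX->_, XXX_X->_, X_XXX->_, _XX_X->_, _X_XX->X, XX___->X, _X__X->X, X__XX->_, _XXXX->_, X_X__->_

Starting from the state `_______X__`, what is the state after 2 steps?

step 1: _____XX_XX
step 2: ___X____XX

___X____XX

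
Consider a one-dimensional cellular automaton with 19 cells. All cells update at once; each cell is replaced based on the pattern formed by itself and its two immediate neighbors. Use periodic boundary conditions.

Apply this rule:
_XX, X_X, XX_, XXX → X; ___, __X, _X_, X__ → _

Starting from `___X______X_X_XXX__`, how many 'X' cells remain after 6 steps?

5

___________X_XXXX__
____________XXXXX__
____________XXXXX__  (fixed point — unchanged through step 6)
count of X: 5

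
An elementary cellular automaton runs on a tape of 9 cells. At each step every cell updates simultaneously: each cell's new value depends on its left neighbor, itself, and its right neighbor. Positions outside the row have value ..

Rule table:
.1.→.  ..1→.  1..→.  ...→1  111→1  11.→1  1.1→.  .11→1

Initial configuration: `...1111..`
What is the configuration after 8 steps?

11.1111.1
11.1111..
11.1111.1  (repeats step 1; period 2)
step 8: 11.1111..

11.1111..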